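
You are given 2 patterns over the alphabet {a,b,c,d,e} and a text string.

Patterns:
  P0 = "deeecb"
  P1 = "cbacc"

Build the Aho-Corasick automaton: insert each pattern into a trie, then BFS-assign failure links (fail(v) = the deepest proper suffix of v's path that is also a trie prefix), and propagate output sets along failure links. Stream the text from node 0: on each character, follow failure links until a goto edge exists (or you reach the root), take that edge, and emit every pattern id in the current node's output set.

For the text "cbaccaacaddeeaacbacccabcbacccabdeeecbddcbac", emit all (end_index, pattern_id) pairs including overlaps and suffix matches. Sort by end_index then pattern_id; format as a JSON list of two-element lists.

Build:
Trie (insert patterns):
  0='ε' goto c→7 d→1
  1='d' goto e→2
  2='de' goto e→3
  3='dee' goto e→4
  4='deee' goto c→5
  5='deeec' goto b→6
  6='deeecb' goto ·  ←P0
  7='c' goto b→8
  8='cb' goto a→9
  9='cba' goto c→10
  10='cbac' goto c→11
  11='cbacc' goto ·  ←P1

Failure links (BFS by depth):
  n1('d'): parent n0 fail=0; on 'd' 0 → fail=0;  out ∅∪∅=∅
  n7('c'): parent n0 fail=0; on 'c' 0 → fail=0;  out ∅∪∅=∅
  n2('de'): parent n1 fail=0; on 'e' 0 → fail=0;  out ∅∪∅=∅
  n8('cb'): parent n7 fail=0; on 'b' 0 → fail=0;  out ∅∪∅=∅
  n3('dee'): parent n2 fail=0; on 'e' 0 → fail=0;  out ∅∪∅=∅
  n9('cba'): parent n8 fail=0; on 'a' 0 → fail=0;  out ∅∪∅=∅
  n4('deee'): parent n3 fail=0; on 'e' 0 → fail=0;  out ∅∪∅=∅
  n10('cbac'): parent n9 fail=0; on 'c' 0 → fail=7;  out ∅∪∅=∅
  n5('deeec'): parent n4 fail=0; on 'c' 0 → fail=7;  out ∅∪∅=∅
  n11('cbacc'): parent n10 fail=7; on 'c' 7→0 → fail=7;  out {1}∪∅={1}
  n6('deeecb'): parent n5 fail=7; on 'b' 7 → fail=8;  out {0}∪∅={0}

Text stream:
pos 0 'c': at 7
pos 1 'b': at 8
pos 2 'a': at 9
pos 3 'c': at 10
pos 4 'c': at 11  ** P1@[0:4]
pos 5 'a': at 0 (via fail)
pos 6 'a': at 0
pos 7 'c': at 7
pos 8 'a': at 0 (via fail)
pos 9 'd': at 1
pos 10 'd': at 1 (via fail)
pos 11 'e': at 2
pos 12 'e': at 3
pos 13 'a': at 0 (via fail)
pos 14 'a': at 0
pos 15 'c': at 7
pos 16 'b': at 8
pos 17 'a': at 9
pos 18 'c': at 10
pos 19 'c': at 11  ** P1@[15:19]
pos 20 'c': at 7 (via fail)
pos 21 'a': at 0 (via fail)
pos 22 'b': at 0
pos 23 'c': at 7
pos 24 'b': at 8
pos 25 'a': at 9
pos 26 'c': at 10
pos 27 'c': at 11  ** P1@[23:27]
pos 28 'c': at 7 (via fail)
pos 29 'a': at 0 (via fail)
pos 30 'b': at 0
pos 31 'd': at 1
pos 32 'e': at 2
pos 33 'e': at 3
pos 34 'e': at 4
pos 35 'c': at 5
pos 36 'b': at 6  ** P0@[31:36]
pos 37 'd': at 1 (via fail)
pos 38 'd': at 1 (via fail)
pos 39 'c': at 7 (via fail)
pos 40 'b': at 8
pos 41 'a': at 9
pos 42 'c': at 10

Matches: [[4,1],[19,1],[27,1],[36,0]]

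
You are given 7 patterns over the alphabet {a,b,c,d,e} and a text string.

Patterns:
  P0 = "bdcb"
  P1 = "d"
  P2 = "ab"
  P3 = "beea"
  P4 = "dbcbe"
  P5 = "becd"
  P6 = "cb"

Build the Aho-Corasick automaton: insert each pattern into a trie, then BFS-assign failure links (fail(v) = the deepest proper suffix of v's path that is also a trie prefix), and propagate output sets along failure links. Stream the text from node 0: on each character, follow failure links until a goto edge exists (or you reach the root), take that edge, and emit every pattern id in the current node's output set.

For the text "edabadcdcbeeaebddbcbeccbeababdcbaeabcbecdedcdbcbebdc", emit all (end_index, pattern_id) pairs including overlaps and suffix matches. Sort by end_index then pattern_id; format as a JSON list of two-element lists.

Construct AC machine:
Trie (insert patterns):
  0='ε' goto a→6 b→1 c→17 d→5
  1='b' goto d→2 e→8
  2='bd' goto c→3
  3='bdc' goto b→4
  4='bdcb' goto ·  ←P0
  5='d' goto b→11  ←P1
  6='a' goto b→7
  7='ab' goto ·  ←P2
  8='be' goto c→15 e→9
  9='bee' goto a→10
  10='beea' goto ·  ←P3
  11='db' goto c→12
  12='dbc' goto b→13
  13='dbcb' goto e→14
  14='dbcbe' goto ·  ←P4
  15='bec' goto d→16
  16='becd' goto ·  ←P5
  17='c' goto b→18
  18='cb' goto ·  ←P6

BFS fail/out derivation:
  n1('b'): parent n0 fail=0; on 'b' 0 → fail=0;  out ∅∪∅=∅
  n5('d'): parent n0 fail=0; on 'd' 0 → fail=0;  out {1}∪∅={1}
  n6('a'): parent n0 fail=0; on 'a' 0 → fail=0;  out ∅∪∅=∅
  n17('c'): parent n0 fail=0; on 'c' 0 → fail=0;  out ∅∪∅=∅
  n2('bd'): parent n1 fail=0; on 'd' 0 → fail=5;  out ∅∪{1}={1}
  n7('ab'): parent n6 fail=0; on 'b' 0 → fail=1;  out {2}∪∅={2}
  n8('be'): parent n1 fail=0; on 'e' 0 → fail=0;  out ∅∪∅=∅
  n11('db'): parent n5 fail=0; on 'b' 0 → fail=1;  out ∅∪∅=∅
  n18('cb'): parent n17 fail=0; on 'b' 0 → fail=1;  out {6}∪∅={6}
  n3('bdc'): parent n2 fail=5; on 'c' 5→0 → fail=17;  out ∅∪∅=∅
  n9('bee'): parent n8 fail=0; on 'e' 0 → fail=0;  out ∅∪∅=∅
  n12('dbc'): parent n11 fail=1; on 'c' 1→0 → fail=17;  out ∅∪∅=∅
  n15('bec'): parent n8 fail=0; on 'c' 0 → fail=17;  out ∅∪∅=∅
  n4('bdcb'): parent n3 fail=17; on 'b' 17 → fail=18;  out {0}∪{6}={0,6}
  n10('beea'): parent n9 fail=0; on 'a' 0 → fail=6;  out {3}∪∅={3}
  n13('dbcb'): parent n12 fail=17; on 'b' 17 → fail=18;  out ∅∪{6}={6}
  n16('becd'): parent n15 fail=17; on 'd' 17→0 → fail=5;  out {5}∪{1}={1,5}
  n14('dbcbe'): parent n13 fail=18; on 'e' 18→1 → fail=8;  out {4}∪∅={4}

Run:
[0] read 'e'  n0⇒n0
[1] read 'd'  n0⇒n5  → match P1@[1:1]
[2] read 'a'  n5⇒n6 (via fail)
[3] read 'b'  n6⇒n7  → match P2@[2:3]
[4] read 'a'  n7⇒n6 (via fail)
[5] read 'd'  n6⇒n5 (via fail)  → match P1@[5:5]
[6] read 'c'  n5⇒n17 (via fail)
[7] read 'd'  n17⇒n5 (via fail)  → match P1@[7:7]
[8] read 'c'  n5⇒n17 (via fail)
[9] read 'b'  n17⇒n18  → match P6@[8:9]
[10] read 'e'  n18⇒n8 (via fail)
[11] read 'e'  n8⇒n9
[12] read 'a'  n9⇒n10  → match P3@[9:12]
[13] read 'e'  n10⇒n0 (via fail)
[14] read 'b'  n0⇒n1
[15] read 'd'  n1⇒n2  → match P1@[15:15]
[16] read 'd'  n2⇒n5 (via fail)  → match P1@[16:16]
[17] read 'b'  n5⇒n11
[18] read 'c'  n11⇒n12
[19] read 'b'  n12⇒n13  → match P6@[18:19]
[20] read 'e'  n13⇒n14  → match P4@[16:20]
[21] read 'c'  n14⇒n15 (via fail)
[22] read 'c'  n15⇒n17 (via fail)
[23] read 'b'  n17⇒n18  → match P6@[22:23]
[24] read 'e'  n18⇒n8 (via fail)
[25] read 'a'  n8⇒n6 (via fail)
[26] read 'b'  n6⇒n7  → match P2@[25:26]
[27] read 'a'  n7⇒n6 (via fail)
[28] read 'b'  n6⇒n7  → match P2@[27:28]
[29] read 'd'  n7⇒n2 (via fail)  → match P1@[29:29]
[30] read 'c'  n2⇒n3
[31] read 'b'  n3⇒n4  → match P0@[28:31],P6@[30:31]
[32] read 'a'  n4⇒n6 (via fail)
[33] read 'e'  n6⇒n0 (via fail)
[34] read 'a'  n0⇒n6
[35] read 'b'  n6⇒n7  → match P2@[34:35]
[36] read 'c'  n7⇒n17 (via fail)
[37] read 'b'  n17⇒n18  → match P6@[36:37]
[38] read 'e'  n18⇒n8 (via fail)
[39] read 'c'  n8⇒n15
[40] read 'd'  n15⇒n16  → match P1@[40:40],P5@[37:40]
[41] read 'e'  n16⇒n0 (via fail)
[42] read 'd'  n0⇒n5  → match P1@[42:42]
[43] read 'c'  n5⇒n17 (via fail)
[44] read 'd'  n17⇒n5 (via fail)  → match P1@[44:44]
[45] read 'b'  n5⇒n11
[46] read 'c'  n11⇒n12
[47] read 'b'  n12⇒n13  → match P6@[46:47]
[48] read 'e'  n13⇒n14  → match P4@[44:48]
[49] read 'b'  n14⇒n1 (via fail)
[50] read 'd'  n1⇒n2  → match P1@[50:50]
[51] read 'c'  n2⇒n3

All matches (sorted): [[1,1],[3,2],[5,1],[7,1],[9,6],[12,3],[15,1],[16,1],[19,6],[20,4],[23,6],[26,2],[28,2],[29,1],[31,0],[31,6],[35,2],[37,6],[40,1],[40,5],[42,1],[44,1],[47,6],[48,4],[50,1]]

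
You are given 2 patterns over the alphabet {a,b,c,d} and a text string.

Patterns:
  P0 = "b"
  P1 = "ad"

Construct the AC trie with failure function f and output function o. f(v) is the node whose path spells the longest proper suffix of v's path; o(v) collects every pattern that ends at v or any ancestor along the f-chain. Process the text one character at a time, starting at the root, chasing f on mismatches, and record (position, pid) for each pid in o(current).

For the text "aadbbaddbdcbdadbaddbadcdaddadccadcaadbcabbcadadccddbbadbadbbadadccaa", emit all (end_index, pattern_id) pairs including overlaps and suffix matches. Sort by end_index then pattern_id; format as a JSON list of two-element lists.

Build automaton:
Trie nodes:
  0='ε' goto a→2 b→1
  1='b' goto ·  [P0 ends]
  2='a' goto d→3
  3='ad' goto ·  [P1 ends]

Failure links (BFS by depth):
  n1('b'): parent n0 fail=0; on 'b' 0 → fail=0;  out {0}∪∅={0}
  n2('a'): parent n0 fail=0; on 'a' 0 → fail=0;  out ∅∪∅=∅
  n3('ad'): parent n2 fail=0; on 'd' 0 → fail=0;  out {1}∪∅={1}

Scan:
i=0 'a': node 0→2
i=1 'a': node 2→2 (via fail)
i=2 'd': node 2→3  ** P1@[1:2]
i=3 'b': node 3→1 (via fail)  ** P0@[3:3]
i=4 'b': node 1→1 (via fail)  ** P0@[4:4]
i=5 'a': node 1→2 (via fail)
i=6 'd': node 2→3  ** P1@[5:6]
i=7 'd': node 3→0 (via fail)
i=8 'b': node 0→1  ** P0@[8:8]
i=9 'd': node 1→0 (via fail)
i=10 'c': node 0→0
i=11 'b': node 0→1  ** P0@[11:11]
i=12 'd': node 1→0 (via fail)
i=13 'a': node 0→2
i=14 'd': node 2→3  ** P1@[13:14]
i=15 'b': node 3→1 (via fail)  ** P0@[15:15]
i=16 'a': node 1→2 (via fail)
i=17 'd': node 2→3  ** P1@[16:17]
i=18 'd': node 3→0 (via fail)
i=19 'b': node 0→1  ** P0@[19:19]
i=20 'a': node 1→2 (via fail)
i=21 'd': node 2→3  ** P1@[20:21]
i=22 'c': node 3→0 (via fail)
i=23 'd': node 0→0
i=24 'a': node 0→2
i=25 'd': node 2→3  ** P1@[24:25]
i=26 'd': node 3→0 (via fail)
i=27 'a': node 0→2
i=28 'd': node 2→3  ** P1@[27:28]
i=29 'c': node 3→0 (via fail)
i=30 'c': node 0→0
i=31 'a': node 0→2
i=32 'd': node 2→3  ** P1@[31:32]
i=33 'c': node 3→0 (via fail)
i=34 'a': node 0→2
i=35 'a': node 2→2 (via fail)
i=36 'd': node 2→3  ** P1@[35:36]
i=37 'b': node 3→1 (via fail)  ** P0@[37:37]
i=38 'c': node 1→0 (via fail)
i=39 'a': node 0→2
i=40 'b': node 2→1 (via fail)  ** P0@[40:40]
i=41 'b': node 1→1 (via fail)  ** P0@[41:41]
i=42 'c': node 1→0 (via fail)
i=43 'a': node 0→2
i=44 'd': node 2→3  ** P1@[43:44]
i=45 'a': node 3→2 (via fail)
i=46 'd': node 2→3  ** P1@[45:46]
i=47 'c': node 3→0 (via fail)
i=48 'c': node 0→0
i=49 'd': node 0→0
i=50 'd': node 0→0
i=51 'b': node 0→1  ** P0@[51:51]
i=52 'b': node 1→1 (via fail)  ** P0@[52:52]
i=53 'a': node 1→2 (via fail)
i=54 'd': node 2→3  ** P1@[53:54]
i=55 'b': node 3→1 (via fail)  ** P0@[55:55]
i=56 'a': node 1→2 (via fail)
i=57 'd': node 2→3  ** P1@[56:57]
i=58 'b': node 3→1 (via fail)  ** P0@[58:58]
i=59 'b': node 1→1 (via fail)  ** P0@[59:59]
i=60 'a': node 1→2 (via fail)
i=61 'd': node 2→3  ** P1@[60:61]
i=62 'a': node 3→2 (via fail)
i=63 'd': node 2→3  ** P1@[62:63]
i=64 'c': node 3→0 (via fail)
i=65 'c': node 0→0
i=66 'a': node 0→2
i=67 'a': node 2→2 (via fail)

Result: [[2,1],[3,0],[4,0],[6,1],[8,0],[11,0],[14,1],[15,0],[17,1],[19,0],[21,1],[25,1],[28,1],[32,1],[36,1],[37,0],[40,0],[41,0],[44,1],[46,1],[51,0],[52,0],[54,1],[55,0],[57,1],[58,0],[59,0],[61,1],[63,1]]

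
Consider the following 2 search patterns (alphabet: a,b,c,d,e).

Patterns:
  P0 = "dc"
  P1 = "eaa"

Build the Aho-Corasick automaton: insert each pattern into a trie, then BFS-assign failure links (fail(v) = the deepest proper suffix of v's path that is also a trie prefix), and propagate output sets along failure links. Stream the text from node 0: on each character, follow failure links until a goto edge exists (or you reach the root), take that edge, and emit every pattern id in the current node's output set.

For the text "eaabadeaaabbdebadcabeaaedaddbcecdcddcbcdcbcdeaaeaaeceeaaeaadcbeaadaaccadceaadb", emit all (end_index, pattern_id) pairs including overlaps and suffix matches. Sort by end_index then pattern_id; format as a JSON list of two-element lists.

Construct AC machine:
Trie (insert patterns):
  0='ε' goto d→1 e→3
  1='d' goto c→2
  2='dc' goto ·  ←P0
  3='e' goto a→4
  4='ea' goto a→5
  5='eaa' goto ·  ←P1

BFS fail/out derivation:
  fail(1) 'd': from fail(0)=0 chase 'd': 0 ⇒ 0;  out=∅∪out(0)=∅
  fail(3) 'e': from fail(0)=0 chase 'e': 0 ⇒ 0;  out=∅∪out(0)=∅
  fail(2) 'dc': from fail(1)=0 chase 'c': 0 ⇒ 0;  out={0}∪out(0)={0}
  fail(4) 'ea': from fail(3)=0 chase 'a': 0 ⇒ 0;  out=∅∪out(0)=∅
  fail(5) 'eaa': from fail(4)=0 chase 'a': 0 ⇒ 0;  out={1}∪out(0)={1}

Run:
pos 0 'e': at 3
pos 1 'a': at 4
pos 2 'a': at 5  emit P1@[0:2]
pos 3 'b': at 0 ·f
pos 4 'a': at 0
pos 5 'd': at 1
pos 6 'e': at 3 ·f
pos 7 'a': at 4
pos 8 'a': at 5  emit P1@[6:8]
pos 9 'a': at 0 ·f
pos 10 'b': at 0
pos 11 'b': at 0
pos 12 'd': at 1
pos 13 'e': at 3 ·f
pos 14 'b': at 0 ·f
pos 15 'a': at 0
pos 16 'd': at 1
pos 17 'c': at 2  emit P0@[16:17]
pos 18 'a': at 0 ·f
pos 19 'b': at 0
pos 20 'e': at 3
pos 21 'a': at 4
pos 22 'a': at 5  emit P1@[20:22]
pos 23 'e': at 3 ·f
pos 24 'd': at 1 ·f
pos 25 'a': at 0 ·f
pos 26 'd': at 1
pos 27 'd': at 1 ·f
pos 28 'b': at 0 ·f
pos 29 'c': at 0
pos 30 'e': at 3
pos 31 'c': at 0 ·f
pos 32 'd': at 1
pos 33 'c': at 2  emit P0@[32:33]
pos 34 'd': at 1 ·f
pos 35 'd': at 1 ·f
pos 36 'c': at 2  emit P0@[35:36]
pos 37 'b': at 0 ·f
pos 38 'c': at 0
pos 39 'd': at 1
pos 40 'c': at 2  emit P0@[39:40]
pos 41 'b': at 0 ·f
pos 42 'c': at 0
pos 43 'd': at 1
pos 44 'e': at 3 ·f
pos 45 'a': at 4
pos 46 'a': at 5  emit P1@[44:46]
pos 47 'e': at 3 ·f
pos 48 'a': at 4
pos 49 'a': at 5  emit P1@[47:49]
pos 50 'e': at 3 ·f
pos 51 'c': at 0 ·f
pos 52 'e': at 3
pos 53 'e': at 3 ·f
pos 54 'a': at 4
pos 55 'a': at 5  emit P1@[53:55]
pos 56 'e': at 3 ·f
pos 57 'a': at 4
pos 58 'a': at 5  emit P1@[56:58]
pos 59 'd': at 1 ·f
pos 60 'c': at 2  emit P0@[59:60]
pos 61 'b': at 0 ·f
pos 62 'e': at 3
pos 63 'a': at 4
pos 64 'a': at 5  emit P1@[62:64]
pos 65 'd': at 1 ·f
pos 66 'a': at 0 ·f
pos 67 'a': at 0
pos 68 'c': at 0
pos 69 'c': at 0
pos 70 'a': at 0
pos 71 'd': at 1
pos 72 'c': at 2  emit P0@[71:72]
pos 73 'e': at 3 ·f
pos 74 'a': at 4
pos 75 'a': at 5  emit P1@[73:75]
pos 76 'd': at 1 ·f
pos 77 'b': at 0 ·f

Matches: [[2,1],[8,1],[17,0],[22,1],[33,0],[36,0],[40,0],[46,1],[49,1],[55,1],[58,1],[60,0],[64,1],[72,0],[75,1]]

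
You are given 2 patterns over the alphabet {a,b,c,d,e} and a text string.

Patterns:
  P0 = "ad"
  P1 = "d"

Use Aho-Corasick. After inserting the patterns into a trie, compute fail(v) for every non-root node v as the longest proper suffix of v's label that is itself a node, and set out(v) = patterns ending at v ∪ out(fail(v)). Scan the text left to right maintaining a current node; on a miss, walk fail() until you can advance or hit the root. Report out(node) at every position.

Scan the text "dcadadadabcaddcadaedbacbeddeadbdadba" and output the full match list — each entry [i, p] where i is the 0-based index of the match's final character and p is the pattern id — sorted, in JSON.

Build:
Trie nodes:
  n0 'ε': a→1 d→3
  n1 'a': d→2
  n2 'ad': ·  [P0 ends]
  n3 'd': ·  [P1 ends]

BFS fail/out derivation:
  n1('a'): parent n0 fail=0; on 'a' 0 → fail=0;  out ∅∪∅=∅
  n3('d'): parent n0 fail=0; on 'd' 0 → fail=0;  out {1}∪∅={1}
  n2('ad'): parent n1 fail=0; on 'd' 0 → fail=3;  out {0}∪{1}={0,1}

Scan:
i=0 'd': node 0→3  ** P1@[0:0]
i=1 'c': node 3→0 ·f
i=2 'a': node 0→1
i=3 'd': node 1→2  ** P0@[2:3],P1@[3:3]
i=4 'a': node 2→1 ·f
i=5 'd': node 1→2  ** P0@[4:5],P1@[5:5]
i=6 'a': node 2→1 ·f
i=7 'd': node 1→2  ** P0@[6:7],P1@[7:7]
i=8 'a': node 2→1 ·f
i=9 'b': node 1→0 ·f
i=10 'c': node 0→0
i=11 'a': node 0→1
i=12 'd': node 1→2  ** P0@[11:12],P1@[12:12]
i=13 'd': node 2→3 ·f  ** P1@[13:13]
i=14 'c': node 3→0 ·f
i=15 'a': node 0→1
i=16 'd': node 1→2  ** P0@[15:16],P1@[16:16]
i=17 'a': node 2→1 ·f
i=18 'e': node 1→0 ·f
i=19 'd': node 0→3  ** P1@[19:19]
i=20 'b': node 3→0 ·f
i=21 'a': node 0→1
i=22 'c': node 1→0 ·f
i=23 'b': node 0→0
i=24 'e': node 0→0
i=25 'd': node 0→3  ** P1@[25:25]
i=26 'd': node 3→3 ·f  ** P1@[26:26]
i=27 'e': node 3→0 ·f
i=28 'a': node 0→1
i=29 'd': node 1→2  ** P0@[28:29],P1@[29:29]
i=30 'b': node 2→0 ·f
i=31 'd': node 0→3  ** P1@[31:31]
i=32 'a': node 3→1 ·f
i=33 'd': node 1→2  ** P0@[32:33],P1@[33:33]
i=34 'b': node 2→0 ·f
i=35 'a': node 0→1

Result: [[0,1],[3,0],[3,1],[5,0],[5,1],[7,0],[7,1],[12,0],[12,1],[13,1],[16,0],[16,1],[19,1],[25,1],[26,1],[29,0],[29,1],[31,1],[33,0],[33,1]]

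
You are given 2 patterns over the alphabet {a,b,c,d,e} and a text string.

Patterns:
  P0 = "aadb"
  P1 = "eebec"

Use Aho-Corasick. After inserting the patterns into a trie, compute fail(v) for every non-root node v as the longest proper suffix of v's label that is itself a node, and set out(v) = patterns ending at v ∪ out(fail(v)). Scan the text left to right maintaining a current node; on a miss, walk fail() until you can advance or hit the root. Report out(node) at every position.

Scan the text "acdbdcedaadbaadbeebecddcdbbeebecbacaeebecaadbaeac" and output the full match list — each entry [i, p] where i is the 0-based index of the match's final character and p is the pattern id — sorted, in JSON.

Build automaton:
Trie (insert patterns):
  n0 'ε': a→1 e→5
  n1 'a': a→2
  n2 'aa': d→3
  n3 'aad': b→4
  n4 'aadb': ·  ←P0
  n5 'e': e→6
  n6 'ee': b→7
  n7 'eeb': e→8
  n8 'eebe': c→9
  n9 'eebec': ·  ←P1

Failure links (BFS by depth):
  fail(1) 'a': from fail(0)=0 chase 'a': 0 ⇒ 0;  out=∅∪out(0)=∅
  fail(5) 'e': from fail(0)=0 chase 'e': 0 ⇒ 0;  out=∅∪out(0)=∅
  fail(2) 'aa': from fail(1)=0 chase 'a': 0 ⇒ 1;  out=∅∪out(1)=∅
  fail(6) 'ee': from fail(5)=0 chase 'e': 0 ⇒ 5;  out=∅∪out(5)=∅
  fail(3) 'aad': from fail(2)=1 chase 'd': 1→0 ⇒ 0;  out=∅∪out(0)=∅
  fail(7) 'eeb': from fail(6)=5 chase 'b': 5→0 ⇒ 0;  out=∅∪out(0)=∅
  fail(4) 'aadb': from fail(3)=0 chase 'b': 0 ⇒ 0;  out={0}∪out(0)={0}
  fail(8) 'eebe': from fail(7)=0 chase 'e': 0 ⇒ 5;  out=∅∪out(5)=∅
  fail(9) 'eebec': from fail(8)=5 chase 'c': 5→0 ⇒ 0;  out={1}∪out(0)={1}

Text stream:
i=0 'a': node 0→1
i=1 'c': node 1→0 (fail-walked)
i=2 'd': node 0→0
i=3 'b': node 0→0
i=4 'd': node 0→0
i=5 'c': node 0→0
i=6 'e': node 0→5
i=7 'd': node 5→0 (fail-walked)
i=8 'a': node 0→1
i=9 'a': node 1→2
i=10 'd': node 2→3
i=11 'b': node 3→4  → match P0@[8:11]
i=12 'a': node 4→1 (fail-walked)
i=13 'a': node 1→2
i=14 'd': node 2→3
i=15 'b': node 3→4  → match P0@[12:15]
i=16 'e': node 4→5 (fail-walked)
i=17 'e': node 5→6
i=18 'b': node 6→7
i=19 'e': node 7→8
i=20 'c': node 8→9  → match P1@[16:20]
i=21 'd': node 9→0 (fail-walked)
i=22 'd': node 0→0
i=23 'c': node 0→0
i=24 'd': node 0→0
i=25 'b': node 0→0
i=26 'b': node 0→0
i=27 'e': node 0→5
i=28 'e': node 5→6
i=29 'b': node 6→7
i=30 'e': node 7→8
i=31 'c': node 8→9  → match P1@[27:31]
i=32 'b': node 9→0 (fail-walked)
i=33 'a': node 0→1
i=34 'c': node 1→0 (fail-walked)
i=35 'a': node 0→1
i=36 'e': node 1→5 (fail-walked)
i=37 'e': node 5→6
i=38 'b': node 6→7
i=39 'e': node 7→8
i=40 'c': node 8→9  → match P1@[36:40]
i=41 'a': node 9→1 (fail-walked)
i=42 'a': node 1→2
i=43 'd': node 2→3
i=44 'b': node 3→4  → match P0@[41:44]
i=45 'a': node 4→1 (fail-walked)
i=46 'e': node 1→5 (fail-walked)
i=47 'a': node 5→1 (fail-walked)
i=48 'c': node 1→0 (fail-walked)

Result: [[11,0],[15,0],[20,1],[31,1],[40,1],[44,0]]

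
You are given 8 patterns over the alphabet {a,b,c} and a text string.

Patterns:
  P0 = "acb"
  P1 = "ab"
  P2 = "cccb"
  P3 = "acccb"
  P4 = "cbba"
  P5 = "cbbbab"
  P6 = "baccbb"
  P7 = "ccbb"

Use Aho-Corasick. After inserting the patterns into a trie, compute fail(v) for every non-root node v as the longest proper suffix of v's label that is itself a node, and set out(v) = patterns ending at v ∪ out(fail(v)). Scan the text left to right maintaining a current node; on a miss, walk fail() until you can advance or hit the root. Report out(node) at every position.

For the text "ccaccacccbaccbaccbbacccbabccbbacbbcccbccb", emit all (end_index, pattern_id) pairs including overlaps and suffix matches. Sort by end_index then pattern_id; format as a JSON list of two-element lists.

Construct AC machine:
Trie (insert patterns):
  n0 'ε': a→1 b→18 c→5
  n1 'a': b→4 c→2
  n2 'ac': b→3 c→9
  n3 'acb': ·  ←P0
  n4 'ab': ·  ←P1
  n5 'c': b→12 c→6
  n6 'cc': b→24 c→7
  n7 'ccc': b→8
  n8 'cccb': ·  ←P2
  n9 'acc': c→10
  n10 'accc': b→11
  n11 'acccb': ·  ←P3
  n12 'cb': b→13
  n13 'cbb': a→14 b→15
  n14 'cbba': ·  ←P4
  n15 'cbbb': a→16
  n16 'cbbba': b→17
  n17 'cbbbab': ·  ←P5
  n18 'b': a→19
  n19 'ba': c→20
  n20 'bac': c→21
  n21 'bacc': b→22
  n22 'baccb': b→23
  n23 'baccbb': ·  ←P6
  n24 'ccb': b→25
  n25 'ccbb': ·  ←P7

Failure links (BFS by depth):
  fail(1) 'a': from fail(0)=0 chase 'a': 0 ⇒ 0;  out=∅∪out(0)=∅
  fail(5) 'c': from fail(0)=0 chase 'c': 0 ⇒ 0;  out=∅∪out(0)=∅
  fail(18) 'b': from fail(0)=0 chase 'b': 0 ⇒ 0;  out=∅∪out(0)=∅
  fail(2) 'ac': from fail(1)=0 chase 'c': 0 ⇒ 5;  out=∅∪out(5)=∅
  fail(4) 'ab': from fail(1)=0 chase 'b': 0 ⇒ 18;  out={1}∪out(18)={1}
  fail(6) 'cc': from fail(5)=0 chase 'c': 0 ⇒ 5;  out=∅∪out(5)=∅
  fail(12) 'cb': from fail(5)=0 chase 'b': 0 ⇒ 18;  out=∅∪out(18)=∅
  fail(19) 'ba': from fail(18)=0 chase 'a': 0 ⇒ 1;  out=∅∪out(1)=∅
  fail(3) 'acb': from fail(2)=5 chase 'b': 5 ⇒ 12;  out={0}∪out(12)={0}
  fail(7) 'ccc': from fail(6)=5 chase 'c': 5 ⇒ 6;  out=∅∪out(6)=∅
  fail(9) 'acc': from fail(2)=5 chase 'c': 5 ⇒ 6;  out=∅∪out(6)=∅
  fail(13) 'cbb': from fail(12)=18 chase 'b': 18→0 ⇒ 18;  out=∅∪out(18)=∅
  fail(20) 'bac': from fail(19)=1 chase 'c': 1 ⇒ 2;  out=∅∪out(2)=∅
  fail(24) 'ccb': from fail(6)=5 chase 'b': 5 ⇒ 12;  out=∅∪out(12)=∅
  fail(8) 'cccb': from fail(7)=6 chase 'b': 6 ⇒ 24;  out={2}∪out(24)={2}
  fail(10) 'accc': from fail(9)=6 chase 'c': 6 ⇒ 7;  out=∅∪out(7)=∅
  fail(14) 'cbba': from fail(13)=18 chase 'a': 18 ⇒ 19;  out={4}∪out(19)={4}
  fail(15) 'cbbb': from fail(13)=18 chase 'b': 18→0 ⇒ 18;  out=∅∪out(18)=∅
  fail(21) 'bacc': from fail(20)=2 chase 'c': 2 ⇒ 9;  out=∅∪out(9)=∅
  fail(25) 'ccbb': from fail(24)=12 chase 'b': 12 ⇒ 13;  out={7}∪out(13)={7}
  fail(11) 'acccb': from fail(10)=7 chase 'b': 7 ⇒ 8;  out={3}∪out(8)={2,3}
  fail(16) 'cbbba': from fail(15)=18 chase 'a': 18 ⇒ 19;  out=∅∪out(19)=∅
  fail(22) 'baccb': from fail(21)=9 chase 'b': 9→6 ⇒ 24;  out=∅∪out(24)=∅
  fail(17) 'cbbbab': from fail(16)=19 chase 'b': 19→1 ⇒ 4;  out={5}∪out(4)={1,5}
  fail(23) 'baccbb': from fail(22)=24 chase 'b': 24 ⇒ 25;  out={6}∪out(25)={6,7}

Text stream:
pos 0 'c': at 5
pos 1 'c': at 6
pos 2 'a': at 1 ·f
pos 3 'c': at 2
pos 4 'c': at 9
pos 5 'a': at 1 ·f
pos 6 'c': at 2
pos 7 'c': at 9
pos 8 'c': at 10
pos 9 'b': at 11  → match P2@[6:9],P3@[5:9]
pos 10 'a': at 19 ·f
pos 11 'c': at 20
pos 12 'c': at 21
pos 13 'b': at 22
pos 14 'a': at 19 ·f
pos 15 'c': at 20
pos 16 'c': at 21
pos 17 'b': at 22
pos 18 'b': at 23  → match P6@[13:18],P7@[15:18]
pos 19 'a': at 14 ·f  → match P4@[16:19]
pos 20 'c': at 20 ·f
pos 21 'c': at 21
pos 22 'c': at 10 ·f
pos 23 'b': at 11  → match P2@[20:23],P3@[19:23]
pos 24 'a': at 19 ·f
pos 25 'b': at 4 ·f  → match P1@[24:25]
pos 26 'c': at 5 ·f
pos 27 'c': at 6
pos 28 'b': at 24
pos 29 'b': at 25  → match P7@[26:29]
pos 30 'a': at 14 ·f  → match P4@[27:30]
pos 31 'c': at 20 ·f
pos 32 'b': at 3 ·f  → match P0@[30:32]
pos 33 'b': at 13 ·f
pos 34 'c': at 5 ·f
pos 35 'c': at 6
pos 36 'c': at 7
pos 37 'b': at 8  → match P2@[34:37]
pos 38 'c': at 5 ·f
pos 39 'c': at 6
pos 40 'b': at 24

All matches (sorted): [[9,2],[9,3],[18,6],[18,7],[19,4],[23,2],[23,3],[25,1],[29,7],[30,4],[32,0],[37,2]]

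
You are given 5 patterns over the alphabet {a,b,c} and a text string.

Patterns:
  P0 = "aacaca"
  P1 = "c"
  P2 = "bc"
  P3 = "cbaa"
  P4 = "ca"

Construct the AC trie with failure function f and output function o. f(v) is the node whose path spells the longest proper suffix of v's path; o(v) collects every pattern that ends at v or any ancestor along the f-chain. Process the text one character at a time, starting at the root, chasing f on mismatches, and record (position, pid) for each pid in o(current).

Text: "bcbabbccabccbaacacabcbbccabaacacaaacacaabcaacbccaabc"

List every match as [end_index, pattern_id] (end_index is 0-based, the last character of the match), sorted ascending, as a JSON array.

Build:
Trie nodes:
  n0 'ε': a→1 b→8 c→7
  n1 'a': a→2
  n2 'aa': c→3
  n3 'aac': a→4
  n4 'aaca': c→5
  n5 'aacac': a→6
  n6 'aacaca': ·  [P0 ends]
  n7 'c': a→13 b→10  [P1 ends]
  n8 'b': c→9
  n9 'bc': ·  [P2 ends]
  n10 'cb': a→11
  n11 'cba': a→12
  n12 'cbaa': ·  [P3 ends]
  n13 'ca': ·  [P4 ends]

Failure links (BFS by depth):
  n1('a'): parent n0 fail=0; on 'a' 0 → fail=0;  out ∅∪∅=∅
  n7('c'): parent n0 fail=0; on 'c' 0 → fail=0;  out {1}∪∅={1}
  n8('b'): parent n0 fail=0; on 'b' 0 → fail=0;  out ∅∪∅=∅
  n2('aa'): parent n1 fail=0; on 'a' 0 → fail=1;  out ∅∪∅=∅
  n9('bc'): parent n8 fail=0; on 'c' 0 → fail=7;  out {2}∪{1}={1,2}
  n10('cb'): parent n7 fail=0; on 'b' 0 → fail=8;  out ∅∪∅=∅
  n13('ca'): parent n7 fail=0; on 'a' 0 → fail=1;  out {4}∪∅={4}
  n3('aac'): parent n2 fail=1; on 'c' 1→0 → fail=7;  out ∅∪{1}={1}
  n11('cba'): parent n10 fail=8; on 'a' 8→0 → fail=1;  out ∅∪∅=∅
  n4('aaca'): parent n3 fail=7; on 'a' 7 → fail=13;  out ∅∪{4}={4}
  n12('cbaa'): parent n11 fail=1; on 'a' 1 → fail=2;  out {3}∪∅={3}
  n5('aacac'): parent n4 fail=13; on 'c' 13→1→0 → fail=7;  out ∅∪{1}={1}
  n6('aacaca'): parent n5 fail=7; on 'a' 7 → fail=13;  out {0}∪{4}={0,4}

Scan:
pos 0 'b': at 8
pos 1 'c': at 9  → match P1@[1:1],P2@[0:1]
pos 2 'b': at 10 ·f
pos 3 'a': at 11
pos 4 'b': at 8 ·f
pos 5 'b': at 8 ·f
pos 6 'c': at 9  → match P1@[6:6],P2@[5:6]
pos 7 'c': at 7 ·f  → match P1@[7:7]
pos 8 'a': at 13  → match P4@[7:8]
pos 9 'b': at 8 ·f
pos 10 'c': at 9  → match P1@[10:10],P2@[9:10]
pos 11 'c': at 7 ·f  → match P1@[11:11]
pos 12 'b': at 10
pos 13 'a': at 11
pos 14 'a': at 12  → match P3@[11:14]
pos 15 'c': at 3 ·f  → match P1@[15:15]
pos 16 'a': at 4  → match P4@[15:16]
pos 17 'c': at 5  → match P1@[17:17]
pos 18 'a': at 6  → match P0@[13:18],P4@[17:18]
pos 19 'b': at 8 ·f
pos 20 'c': at 9  → match P1@[20:20],P2@[19:20]
pos 21 'b': at 10 ·f
pos 22 'b': at 8 ·f
pos 23 'c': at 9  → match P1@[23:23],P2@[22:23]
pos 24 'c': at 7 ·f  → match P1@[24:24]
pos 25 'a': at 13  → match P4@[24:25]
pos 26 'b': at 8 ·f
pos 27 'a': at 1 ·f
pos 28 'a': at 2
pos 29 'c': at 3  → match P1@[29:29]
pos 30 'a': at 4  → match P4@[29:30]
pos 31 'c': at 5  → match P1@[31:31]
pos 32 'a': at 6  → match P0@[27:32],P4@[31:32]
pos 33 'a': at 2 ·f
pos 34 'a': at 2 ·f
pos 35 'c': at 3  → match P1@[35:35]
pos 36 'a': at 4  → match P4@[35:36]
pos 37 'c': at 5  → match P1@[37:37]
pos 38 'a': at 6  → match P0@[33:38],P4@[37:38]
pos 39 'a': at 2 ·f
pos 40 'b': at 8 ·f
pos 41 'c': at 9  → match P1@[41:41],P2@[40:41]
pos 42 'a': at 13 ·f  → match P4@[41:42]
pos 43 'a': at 2 ·f
pos 44 'c': at 3  → match P1@[44:44]
pos 45 'b': at 10 ·f
pos 46 'c': at 9 ·f  → match P1@[46:46],P2@[45:46]
pos 47 'c': at 7 ·f  → match P1@[47:47]
pos 48 'a': at 13  → match P4@[47:48]
pos 49 'a': at 2 ·f
pos 50 'b': at 8 ·f
pos 51 'c': at 9  → match P1@[51:51],P2@[50:51]

Result: [[1,1],[1,2],[6,1],[6,2],[7,1],[8,4],[10,1],[10,2],[11,1],[14,3],[15,1],[16,4],[17,1],[18,0],[18,4],[20,1],[20,2],[23,1],[23,2],[24,1],[25,4],[29,1],[30,4],[31,1],[32,0],[32,4],[35,1],[36,4],[37,1],[38,0],[38,4],[41,1],[41,2],[42,4],[44,1],[46,1],[46,2],[47,1],[48,4],[51,1],[51,2]]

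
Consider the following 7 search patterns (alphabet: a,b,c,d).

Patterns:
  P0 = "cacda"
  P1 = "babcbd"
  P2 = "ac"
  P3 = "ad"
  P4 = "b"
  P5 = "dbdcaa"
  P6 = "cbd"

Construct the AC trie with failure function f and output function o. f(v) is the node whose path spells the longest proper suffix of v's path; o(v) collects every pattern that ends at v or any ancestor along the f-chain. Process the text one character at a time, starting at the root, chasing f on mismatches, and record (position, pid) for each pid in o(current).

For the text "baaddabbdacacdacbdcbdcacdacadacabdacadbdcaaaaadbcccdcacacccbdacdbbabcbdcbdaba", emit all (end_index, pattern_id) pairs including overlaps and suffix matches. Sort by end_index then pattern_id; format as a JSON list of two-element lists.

Build:
Trie nodes:
  n0 'ε': a→12 b→6 c→1 d→15
  n1 'c': a→2 b→21
  n2 'ca': c→3
  n3 'cac': d→4
  n4 'cacd': a→5
  n5 'cacda': ·  ←P0
  n6 'b': a→7  ←P4
  n7 'ba': b→8
  n8 'bab': c→9
  n9 'babc': b→10
  n10 'babcb': d→11
  n11 'babcbd': ·  ←P1
  n12 'a': c→13 d→14
  n13 'ac': ·  ←P2
  n14 'ad': ·  ←P3
  n15 'd': b→16
  n16 'db': d→17
  n17 'dbd': c→18
  n18 'dbdc': a→19
  n19 'dbdca': a→20
  n20 'dbdcaa': ·  ←P5
  n21 'cb': d→22
  n22 'cbd': ·  ←P6

Failure links (BFS by depth):
  fail(1) 'c': from fail(0)=0 chase 'c': 0 ⇒ 0;  out=∅∪out(0)=∅
  fail(6) 'b': from fail(0)=0 chase 'b': 0 ⇒ 0;  out={4}∪out(0)={4}
  fail(12) 'a': from fail(0)=0 chase 'a': 0 ⇒ 0;  out=∅∪out(0)=∅
  fail(15) 'd': from fail(0)=0 chase 'd': 0 ⇒ 0;  out=∅∪out(0)=∅
  fail(2) 'ca': from fail(1)=0 chase 'a': 0 ⇒ 12;  out=∅∪out(12)=∅
  fail(7) 'ba': from fail(6)=0 chase 'a': 0 ⇒ 12;  out=∅∪out(12)=∅
  fail(13) 'ac': from fail(12)=0 chase 'c': 0 ⇒ 1;  out={2}∪out(1)={2}
  fail(14) 'ad': from fail(12)=0 chase 'd': 0 ⇒ 15;  out={3}∪out(15)={3}
  fail(16) 'db': from fail(15)=0 chase 'b': 0 ⇒ 6;  out=∅∪out(6)={4}
  fail(21) 'cb': from fail(1)=0 chase 'b': 0 ⇒ 6;  out=∅∪out(6)={4}
  fail(3) 'cac': from fail(2)=12 chase 'c': 12 ⇒ 13;  out=∅∪out(13)={2}
  fail(8) 'bab': from fail(7)=12 chase 'b': 12→0 ⇒ 6;  out=∅∪out(6)={4}
  fail(17) 'dbd': from fail(16)=6 chase 'd': 6→0 ⇒ 15;  out=∅∪out(15)=∅
  fail(22) 'cbd': from fail(21)=6 chase 'd': 6→0 ⇒ 15;  out={6}∪out(15)={6}
  fail(4) 'cacd': from fail(3)=13 chase 'd': 13→1→0 ⇒ 15;  out=∅∪out(15)=∅
  fail(9) 'babc': from fail(8)=6 chase 'c': 6→0 ⇒ 1;  out=∅∪out(1)=∅
  fail(18) 'dbdc': from fail(17)=15 chase 'c': 15→0 ⇒ 1;  out=∅∪out(1)=∅
  fail(5) 'cacda': from fail(4)=15 chase 'a': 15→0 ⇒ 12;  out={0}∪out(12)={0}
  fail(10) 'babcb': from fail(9)=1 chase 'b': 1 ⇒ 21;  out=∅∪out(21)={4}
  fail(19) 'dbdca': from fail(18)=1 chase 'a': 1 ⇒ 2;  out=∅∪out(2)=∅
  fail(11) 'babcbd': from fail(10)=21 chase 'd': 21 ⇒ 22;  out={1}∪out(22)={1,6}
  fail(20) 'dbdcaa': from fail(19)=2 chase 'a': 2→12→0 ⇒ 12;  out={5}∪out(12)={5}

Scan:
i=0 'b': node 0→6  emit P4@[0:0]
i=1 'a': node 6→7
i=2 'a': node 7→12 (via fail)
i=3 'd': node 12→14  emit P3@[2:3]
i=4 'd': node 14→15 (via fail)
i=5 'a': node 15→12 (via fail)
i=6 'b': node 12→6 (via fail)  emit P4@[6:6]
i=7 'b': node 6→6 (via fail)  emit P4@[7:7]
i=8 'd': node 6→15 (via fail)
i=9 'a': node 15→12 (via fail)
i=10 'c': node 12→13  emit P2@[9:10]
i=11 'a': node 13→2 (via fail)
i=12 'c': node 2→3  emit P2@[11:12]
i=13 'd': node 3→4
i=14 'a': node 4→5  emit P0@[10:14]
i=15 'c': node 5→13 (via fail)  emit P2@[14:15]
i=16 'b': node 13→21 (via fail)  emit P4@[16:16]
i=17 'd': node 21→22  emit P6@[15:17]
i=18 'c': node 22→1 (via fail)
i=19 'b': node 1→21  emit P4@[19:19]
i=20 'd': node 21→22  emit P6@[18:20]
i=21 'c': node 22→1 (via fail)
i=22 'a': node 1→2
i=23 'c': node 2→3  emit P2@[22:23]
i=24 'd': node 3→4
i=25 'a': node 4→5  emit P0@[21:25]
i=26 'c': node 5→13 (via fail)  emit P2@[25:26]
i=27 'a': node 13→2 (via fail)
i=28 'd': node 2→14 (via fail)  emit P3@[27:28]
i=29 'a': node 14→12 (via fail)
i=30 'c': node 12→13  emit P2@[29:30]
i=31 'a': node 13→2 (via fail)
i=32 'b': node 2→6 (via fail)  emit P4@[32:32]
i=33 'd': node 6→15 (via fail)
i=34 'a': node 15→12 (via fail)
i=35 'c': node 12→13  emit P2@[34:35]
i=36 'a': node 13→2 (via fail)
i=37 'd': node 2→14 (via fail)  emit P3@[36:37]
i=38 'b': node 14→16 (via fail)  emit P4@[38:38]
i=39 'd': node 16→17
i=40 'c': node 17→18
i=41 'a': node 18→19
i=42 'a': node 19→20  emit P5@[37:42]
i=43 'a': node 20→12 (via fail)
i=44 'a': node 12→12 (via fail)
i=45 'a': node 12→12 (via fail)
i=46 'd': node 12→14  emit P3@[45:46]
i=47 'b': node 14→16 (via fail)  emit P4@[47:47]
i=48 'c': node 16→1 (via fail)
i=49 'c': node 1→1 (via fail)
i=50 'c': node 1→1 (via fail)
i=51 'd': node 1→15 (via fail)
i=52 'c': node 15→1 (via fail)
i=53 'a': node 1→2
i=54 'c': node 2→3  emit P2@[53:54]
i=55 'a': node 3→2 (via fail)
i=56 'c': node 2→3  emit P2@[55:56]
i=57 'c': node 3→1 (via fail)
i=58 'c': node 1→1 (via fail)
i=59 'b': node 1→21  emit P4@[59:59]
i=60 'd': node 21→22  emit P6@[58:60]
i=61 'a': node 22→12 (via fail)
i=62 'c': node 12→13  emit P2@[61:62]
i=63 'd': node 13→15 (via fail)
i=64 'b': node 15→16  emit P4@[64:64]
i=65 'b': node 16→6 (via fail)  emit P4@[65:65]
i=66 'a': node 6→7
i=67 'b': node 7→8  emit P4@[67:67]
i=68 'c': node 8→9
i=69 'b': node 9→10  emit P4@[69:69]
i=70 'd': node 10→11  emit P1@[65:70],P6@[68:70]
i=71 'c': node 11→1 (via fail)
i=72 'b': node 1→21  emit P4@[72:72]
i=73 'd': node 21→22  emit P6@[71:73]
i=74 'a': node 22→12 (via fail)
i=75 'b': node 12→6 (via fail)  emit P4@[75:75]
i=76 'a': node 6→7

Matches: [[0,4],[3,3],[6,4],[7,4],[10,2],[12,2],[14,0],[15,2],[16,4],[17,6],[19,4],[20,6],[23,2],[25,0],[26,2],[28,3],[30,2],[32,4],[35,2],[37,3],[38,4],[42,5],[46,3],[47,4],[54,2],[56,2],[59,4],[60,6],[62,2],[64,4],[65,4],[67,4],[69,4],[70,1],[70,6],[72,4],[73,6],[75,4]]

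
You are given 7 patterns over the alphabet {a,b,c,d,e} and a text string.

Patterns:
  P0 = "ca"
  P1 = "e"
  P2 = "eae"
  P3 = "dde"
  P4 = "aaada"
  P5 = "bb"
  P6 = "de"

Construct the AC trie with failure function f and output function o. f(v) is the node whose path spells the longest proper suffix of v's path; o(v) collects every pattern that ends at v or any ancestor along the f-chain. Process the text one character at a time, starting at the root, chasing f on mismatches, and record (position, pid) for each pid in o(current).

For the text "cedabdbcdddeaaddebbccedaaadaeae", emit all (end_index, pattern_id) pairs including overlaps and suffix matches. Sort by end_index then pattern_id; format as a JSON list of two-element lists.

Build:
Trie nodes:
  n0 'ε': a→9 b→14 c→1 d→6 e→3
  n1 'c': a→2
  n2 'ca': ·  ←P0
  n3 'e': a→4  ←P1
  n4 'ea': e→5
  n5 'eae': ·  ←P2
  n6 'd': d→7 e→16
  n7 'dd': e→8
  n8 'dde': ·  ←P3
  n9 'a': a→10
  n10 'aa': a→11
  n11 'aaa': d→12
  n12 'aaad': a→13
  n13 'aaada': ·  ←P4
  n14 'b': b→15
  n15 'bb': ·  ←P5
  n16 'de': ·  ←P6

BFS fail/out derivation:
  fail(1) 'c': from fail(0)=0 chase 'c': 0 ⇒ 0;  out=∅∪out(0)=∅
  fail(3) 'e': from fail(0)=0 chase 'e': 0 ⇒ 0;  out={1}∪out(0)={1}
  fail(6) 'd': from fail(0)=0 chase 'd': 0 ⇒ 0;  out=∅∪out(0)=∅
  fail(9) 'a': from fail(0)=0 chase 'a': 0 ⇒ 0;  out=∅∪out(0)=∅
  fail(14) 'b': from fail(0)=0 chase 'b': 0 ⇒ 0;  out=∅∪out(0)=∅
  fail(2) 'ca': from fail(1)=0 chase 'a': 0 ⇒ 9;  out={0}∪out(9)={0}
  fail(4) 'ea': from fail(3)=0 chase 'a': 0 ⇒ 9;  out=∅∪out(9)=∅
  fail(7) 'dd': from fail(6)=0 chase 'd': 0 ⇒ 6;  out=∅∪out(6)=∅
  fail(10) 'aa': from fail(9)=0 chase 'a': 0 ⇒ 9;  out=∅∪out(9)=∅
  fail(15) 'bb': from fail(14)=0 chase 'b': 0 ⇒ 14;  out={5}∪out(14)={5}
  fail(16) 'de': from fail(6)=0 chase 'e': 0 ⇒ 3;  out={6}∪out(3)={1,6}
  fail(5) 'eae': from fail(4)=9 chase 'e': 9→0 ⇒ 3;  out={2}∪out(3)={1,2}
  fail(8) 'dde': from fail(7)=6 chase 'e': 6 ⇒ 16;  out={3}∪out(16)={1,3,6}
  fail(11) 'aaa': from fail(10)=9 chase 'a': 9 ⇒ 10;  out=∅∪out(10)=∅
  fail(12) 'aaad': from fail(11)=10 chase 'd': 10→9→0 ⇒ 6;  out=∅∪out(6)=∅
  fail(13) 'aaada': from fail(12)=6 chase 'a': 6→0 ⇒ 9;  out={4}∪out(9)={4}

Run:
pos 0 'c': at 1
pos 1 'e': at 3 (fail-walked)  → match P1@[1:1]
pos 2 'd': at 6 (fail-walked)
pos 3 'a': at 9 (fail-walked)
pos 4 'b': at 14 (fail-walked)
pos 5 'd': at 6 (fail-walked)
pos 6 'b': at 14 (fail-walked)
pos 7 'c': at 1 (fail-walked)
pos 8 'd': at 6 (fail-walked)
pos 9 'd': at 7
pos 10 'd': at 7 (fail-walked)
pos 11 'e': at 8  → match P1@[11:11],P3@[9:11],P6@[10:11]
pos 12 'a': at 4 (fail-walked)
pos 13 'a': at 10 (fail-walked)
pos 14 'd': at 6 (fail-walked)
pos 15 'd': at 7
pos 16 'e': at 8  → match P1@[16:16],P3@[14:16],P6@[15:16]
pos 17 'b': at 14 (fail-walked)
pos 18 'b': at 15  → match P5@[17:18]
pos 19 'c': at 1 (fail-walked)
pos 20 'c': at 1 (fail-walked)
pos 21 'e': at 3 (fail-walked)  → match P1@[21:21]
pos 22 'd': at 6 (fail-walked)
pos 23 'a': at 9 (fail-walked)
pos 24 'a': at 10
pos 25 'a': at 11
pos 26 'd': at 12
pos 27 'a': at 13  → match P4@[23:27]
pos 28 'e': at 3 (fail-walked)  → match P1@[28:28]
pos 29 'a': at 4
pos 30 'e': at 5  → match P1@[30:30],P2@[28:30]

Result: [[1,1],[11,1],[11,3],[11,6],[16,1],[16,3],[16,6],[18,5],[21,1],[27,4],[28,1],[30,1],[30,2]]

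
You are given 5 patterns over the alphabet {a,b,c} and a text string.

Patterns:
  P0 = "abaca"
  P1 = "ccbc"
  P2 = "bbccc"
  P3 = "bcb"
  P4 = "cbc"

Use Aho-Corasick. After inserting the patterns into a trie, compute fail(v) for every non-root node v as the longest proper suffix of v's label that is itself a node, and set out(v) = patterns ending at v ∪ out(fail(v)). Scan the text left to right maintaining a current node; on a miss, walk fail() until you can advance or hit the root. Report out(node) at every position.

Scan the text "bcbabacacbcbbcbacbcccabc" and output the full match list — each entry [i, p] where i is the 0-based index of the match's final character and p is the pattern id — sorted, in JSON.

Construct AC machine:
Trie nodes:
  n0 'ε': a→1 b→10 c→6
  n1 'a': b→2
  n2 'ab': a→3
  n3 'aba': c→4
  n4 'abac': a→5
  n5 'abaca': ·  [P0 ends]
  n6 'c': b→17 c→7
  n7 'cc': b→8
  n8 'ccb': c→9
  n9 'ccbc': ·  [P1 ends]
  n10 'b': b→11 c→15
  n11 'bb': c→12
  n12 'bbc': c→13
  n13 'bbcc': c→14
  n14 'bbccc': ·  [P2 ends]
  n15 'bc': b→16
  n16 'bcb': ·  [P3 ends]
  n17 'cb': c→18
  n18 'cbc': ·  [P4 ends]

Failure links (BFS by depth):
  fail(1) 'a': from fail(0)=0 chase 'a': 0 ⇒ 0;  out=∅∪out(0)=∅
  fail(6) 'c': from fail(0)=0 chase 'c': 0 ⇒ 0;  out=∅∪out(0)=∅
  fail(10) 'b': from fail(0)=0 chase 'b': 0 ⇒ 0;  out=∅∪out(0)=∅
  fail(2) 'ab': from fail(1)=0 chase 'b': 0 ⇒ 10;  out=∅∪out(10)=∅
  fail(7) 'cc': from fail(6)=0 chase 'c': 0 ⇒ 6;  out=∅∪out(6)=∅
  fail(11) 'bb': from fail(10)=0 chase 'b': 0 ⇒ 10;  out=∅∪out(10)=∅
  fail(15) 'bc': from fail(10)=0 chase 'c': 0 ⇒ 6;  out=∅∪out(6)=∅
  fail(17) 'cb': from fail(6)=0 chase 'b': 0 ⇒ 10;  out=∅∪out(10)=∅
  fail(3) 'aba': from fail(2)=10 chase 'a': 10→0 ⇒ 1;  out=∅∪out(1)=∅
  fail(8) 'ccb': from fail(7)=6 chase 'b': 6 ⇒ 17;  out=∅∪out(17)=∅
  fail(12) 'bbc': from fail(11)=10 chase 'c': 10 ⇒ 15;  out=∅∪out(15)=∅
  fail(16) 'bcb': from fail(15)=6 chase 'b': 6 ⇒ 17;  out={3}∪out(17)={3}
  fail(18) 'cbc': from fail(17)=10 chase 'c': 10 ⇒ 15;  out={4}∪out(15)={4}
  fail(4) 'abac': from fail(3)=1 chase 'c': 1→0 ⇒ 6;  out=∅∪out(6)=∅
  fail(9) 'ccbc': from fail(8)=17 chase 'c': 17 ⇒ 18;  out={1}∪out(18)={1,4}
  fail(13) 'bbcc': from fail(12)=15 chase 'c': 15→6 ⇒ 7;  out=∅∪out(7)=∅
  fail(5) 'abaca': from fail(4)=6 chase 'a': 6→0 ⇒ 1;  out={0}∪out(1)={0}
  fail(14) 'bbccc': from fail(13)=7 chase 'c': 7→6 ⇒ 7;  out={2}∪out(7)={2}

Scan:
pos 0 'b': at 10
pos 1 'c': at 15
pos 2 'b': at 16  → match P3@[0:2]
pos 3 'a': at 1 (via fail)
pos 4 'b': at 2
pos 5 'a': at 3
pos 6 'c': at 4
pos 7 'a': at 5  → match P0@[3:7]
pos 8 'c': at 6 (via fail)
pos 9 'b': at 17
pos 10 'c': at 18  → match P4@[8:10]
pos 11 'b': at 16 (via fail)  → match P3@[9:11]
pos 12 'b': at 11 (via fail)
pos 13 'c': at 12
pos 14 'b': at 16 (via fail)  → match P3@[12:14]
pos 15 'a': at 1 (via fail)
pos 16 'c': at 6 (via fail)
pos 17 'b': at 17
pos 18 'c': at 18  → match P4@[16:18]
pos 19 'c': at 7 (via fail)
pos 20 'c': at 7 (via fail)
pos 21 'a': at 1 (via fail)
pos 22 'b': at 2
pos 23 'c': at 15 (via fail)

Result: [[2,3],[7,0],[10,4],[11,3],[14,3],[18,4]]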